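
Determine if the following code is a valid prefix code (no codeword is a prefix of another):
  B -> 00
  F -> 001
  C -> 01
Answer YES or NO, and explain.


Checking each pair (does one codeword prefix another?):
  B='00' vs F='001': prefix -- VIOLATION

NO -- this is NOT a valid prefix code. B (00) is a prefix of F (001).


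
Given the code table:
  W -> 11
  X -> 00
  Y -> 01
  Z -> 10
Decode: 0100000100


Decoding:
01 -> Y
00 -> X
00 -> X
01 -> Y
00 -> X


Result: YXXYX


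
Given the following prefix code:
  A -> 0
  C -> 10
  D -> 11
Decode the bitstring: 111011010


Decoding step by step:
Bits 11 -> D
Bits 10 -> C
Bits 11 -> D
Bits 0 -> A
Bits 10 -> C


Decoded message: DCDAC


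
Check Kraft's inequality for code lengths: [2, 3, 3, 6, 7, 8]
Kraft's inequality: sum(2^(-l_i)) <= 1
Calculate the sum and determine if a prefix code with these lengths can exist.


Sum = 2^(-2) + 2^(-3) + 2^(-3) + 2^(-6) + 2^(-7) + 2^(-8)
    = 0.25 + 0.125 + 0.125 + 0.015625 + 0.0078125 + 0.00390625
    = 135/256 = 0.52734375
Since 0.52734375 <= 1, Kraft's inequality IS satisfied.
A prefix code with these lengths CAN exist.

Kraft sum = 0.52734375. Satisfied.


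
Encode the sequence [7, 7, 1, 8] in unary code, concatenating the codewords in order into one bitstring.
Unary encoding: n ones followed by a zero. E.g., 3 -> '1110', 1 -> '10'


Encode each number as n ones followed by a terminating 0:
  7 -> 11111110 (8 bits)
  7 -> 11111110 (8 bits)
  1 -> 10 (2 bits)
  8 -> 111111110 (9 bits)
Total length = 8 + 8 + 2 + 9 = 27 bits.

Unary([7, 7, 1, 8]) = 111111101111111010111111110 (27 bits)


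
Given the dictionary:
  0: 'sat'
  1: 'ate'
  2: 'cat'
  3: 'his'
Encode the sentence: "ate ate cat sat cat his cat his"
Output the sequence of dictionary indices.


Look up each word in the dictionary:
  'ate' -> 1
  'ate' -> 1
  'cat' -> 2
  'sat' -> 0
  'cat' -> 2
  'his' -> 3
  'cat' -> 2
  'his' -> 3

Encoded: [1, 1, 2, 0, 2, 3, 2, 3]


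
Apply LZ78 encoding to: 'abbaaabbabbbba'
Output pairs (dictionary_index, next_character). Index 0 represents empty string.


LZ78 encoding steps:
Dictionary: {0: ''}
Step 1: w='' (idx 0), next='a' -> output (0, 'a'), add 'a' as idx 1
Step 2: w='' (idx 0), next='b' -> output (0, 'b'), add 'b' as idx 2
Step 3: w='b' (idx 2), next='a' -> output (2, 'a'), add 'ba' as idx 3
Step 4: w='a' (idx 1), next='a' -> output (1, 'a'), add 'aa' as idx 4
Step 5: w='b' (idx 2), next='b' -> output (2, 'b'), add 'bb' as idx 5
Step 6: w='a' (idx 1), next='b' -> output (1, 'b'), add 'ab' as idx 6
Step 7: w='bb' (idx 5), next='b' -> output (5, 'b'), add 'bbb' as idx 7
Step 8: w='a' (idx 1), end of input -> output (1, '')


Encoded: [(0, 'a'), (0, 'b'), (2, 'a'), (1, 'a'), (2, 'b'), (1, 'b'), (5, 'b'), (1, '')]


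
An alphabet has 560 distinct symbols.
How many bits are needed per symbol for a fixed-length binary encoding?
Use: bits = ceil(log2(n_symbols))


log2(560) = 9.1293
Bracket: 2^9 = 512 < 560 <= 2^10 = 1024
So ceil(log2(560)) = 10

bits = ceil(log2(560)) = ceil(9.1293) = 10 bits


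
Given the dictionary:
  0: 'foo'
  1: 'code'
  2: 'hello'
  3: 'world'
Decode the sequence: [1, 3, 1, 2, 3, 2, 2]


Look up each index in the dictionary:
  1 -> 'code'
  3 -> 'world'
  1 -> 'code'
  2 -> 'hello'
  3 -> 'world'
  2 -> 'hello'
  2 -> 'hello'

Decoded: "code world code hello world hello hello"


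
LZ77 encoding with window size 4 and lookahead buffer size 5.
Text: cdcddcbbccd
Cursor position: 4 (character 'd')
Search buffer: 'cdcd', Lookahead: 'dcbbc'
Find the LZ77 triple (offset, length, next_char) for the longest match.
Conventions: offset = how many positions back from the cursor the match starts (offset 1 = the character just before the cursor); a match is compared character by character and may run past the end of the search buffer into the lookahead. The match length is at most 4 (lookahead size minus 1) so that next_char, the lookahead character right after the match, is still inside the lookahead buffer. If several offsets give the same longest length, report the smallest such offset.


Try each offset into the search buffer:
  offset=1 (pos 3, char 'd'): match length 1
  offset=2 (pos 2, char 'c'): match length 0
  offset=3 (pos 1, char 'd'): match length 2
  offset=4 (pos 0, char 'c'): match length 0
Longest match has length 2 at offset 3.
next_char = character at position 4 + 2 = 6 -> 'b'

Best match: offset=3, length=2 (matching 'dc' starting at position 1)
LZ77 triple: (3, 2, 'b')


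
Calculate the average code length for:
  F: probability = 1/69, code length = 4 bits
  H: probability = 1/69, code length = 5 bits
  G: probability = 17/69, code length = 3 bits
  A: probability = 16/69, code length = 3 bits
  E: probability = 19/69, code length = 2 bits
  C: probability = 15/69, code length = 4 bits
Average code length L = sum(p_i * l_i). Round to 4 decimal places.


Weighted contributions p_i * l_i:
  F: (1/69) * 4 = 4/69
  H: (1/69) * 5 = 5/69
  G: (17/69) * 3 = 51/69
  A: (16/69) * 3 = 48/69
  E: (19/69) * 2 = 38/69
  C: (15/69) * 4 = 60/69
Sum = (4 + 5 + 51 + 48 + 38 + 60)/69 = 206/69

L = 206/69 = 2.9855 bits/symbol


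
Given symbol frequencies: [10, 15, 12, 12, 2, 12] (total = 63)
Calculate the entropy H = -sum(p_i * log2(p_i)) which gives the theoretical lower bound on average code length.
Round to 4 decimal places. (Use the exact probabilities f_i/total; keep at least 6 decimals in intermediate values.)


Per-symbol terms -p_i * log2(p_i) with p_i = f_i/63:
  p = 10/63 = 0.158730: log2(p) = -2.655352, -p*log2(p) = 0.421484
  p = 15/63 = 0.238095: log2(p) = -2.070389, -p*log2(p) = 0.492950
  p = 12/63 = 0.190476: log2(p) = -2.392317, -p*log2(p) = 0.455680
  p = 12/63 = 0.190476: log2(p) = -2.392317, -p*log2(p) = 0.455680
  p = 2/63 = 0.031746: log2(p) = -4.977280, -p*log2(p) = 0.158009
  p = 12/63 = 0.190476: log2(p) = -2.392317, -p*log2(p) = 0.455680
H = 0.421484 + 0.492950 + 0.455680 + 0.455680 + 0.158009 + 0.455680 = 2.439483

H = 2.4395 bits/symbol


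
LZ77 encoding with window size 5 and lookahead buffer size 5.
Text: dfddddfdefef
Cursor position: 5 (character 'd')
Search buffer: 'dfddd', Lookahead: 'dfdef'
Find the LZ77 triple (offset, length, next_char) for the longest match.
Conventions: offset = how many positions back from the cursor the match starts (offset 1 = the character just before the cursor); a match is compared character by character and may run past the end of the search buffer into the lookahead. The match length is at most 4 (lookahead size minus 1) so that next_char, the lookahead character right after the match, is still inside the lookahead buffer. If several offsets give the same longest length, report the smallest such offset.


Try each offset into the search buffer:
  offset=1 (pos 4, char 'd'): match length 1
  offset=2 (pos 3, char 'd'): match length 1
  offset=3 (pos 2, char 'd'): match length 1
  offset=4 (pos 1, char 'f'): match length 0
  offset=5 (pos 0, char 'd'): match length 3
Longest match has length 3 at offset 5.
next_char = character at position 5 + 3 = 8 -> 'e'

Best match: offset=5, length=3 (matching 'dfd' starting at position 0)
LZ77 triple: (5, 3, 'e')


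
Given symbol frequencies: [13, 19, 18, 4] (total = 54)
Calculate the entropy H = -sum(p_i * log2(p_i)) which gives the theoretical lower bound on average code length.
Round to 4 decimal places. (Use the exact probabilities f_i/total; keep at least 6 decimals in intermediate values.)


Per-symbol terms -p_i * log2(p_i) with p_i = f_i/54:
  p = 13/54 = 0.240741: log2(p) = -2.054448, -p*log2(p) = 0.494589
  p = 19/54 = 0.351852: log2(p) = -1.506960, -p*log2(p) = 0.530227
  p = 18/54 = 0.333333: log2(p) = -1.584963, -p*log2(p) = 0.528321
  p = 4/54 = 0.074074: log2(p) = -3.754888, -p*log2(p) = 0.278140
H = 0.494589 + 0.530227 + 0.528321 + 0.278140 = 1.831277

H = 1.8313 bits/symbol


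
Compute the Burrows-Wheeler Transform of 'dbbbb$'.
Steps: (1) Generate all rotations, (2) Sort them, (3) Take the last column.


Rotations (sorted):
  0: $dbbbb -> last char: b
  1: b$dbbb -> last char: b
  2: bb$dbb -> last char: b
  3: bbb$db -> last char: b
  4: bbbb$d -> last char: d
  5: dbbbb$ -> last char: $


BWT = bbbbd$


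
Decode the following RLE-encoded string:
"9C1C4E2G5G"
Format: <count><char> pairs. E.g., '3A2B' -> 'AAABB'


Expanding each <count><char> pair:
  9C -> 'CCCCCCCCC'
  1C -> 'C'
  4E -> 'EEEE'
  2G -> 'GG'
  5G -> 'GGGGG'

Decoded = CCCCCCCCCCEEEEGGGGGGG


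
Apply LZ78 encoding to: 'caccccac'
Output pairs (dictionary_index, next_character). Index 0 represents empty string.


LZ78 encoding steps:
Dictionary: {0: ''}
Step 1: w='' (idx 0), next='c' -> output (0, 'c'), add 'c' as idx 1
Step 2: w='' (idx 0), next='a' -> output (0, 'a'), add 'a' as idx 2
Step 3: w='c' (idx 1), next='c' -> output (1, 'c'), add 'cc' as idx 3
Step 4: w='cc' (idx 3), next='a' -> output (3, 'a'), add 'cca' as idx 4
Step 5: w='c' (idx 1), end of input -> output (1, '')


Encoded: [(0, 'c'), (0, 'a'), (1, 'c'), (3, 'a'), (1, '')]


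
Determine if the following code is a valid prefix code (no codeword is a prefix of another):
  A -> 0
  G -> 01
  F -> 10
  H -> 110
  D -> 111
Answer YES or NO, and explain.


Checking each pair (does one codeword prefix another?):
  A='0' vs G='01': prefix -- VIOLATION

NO -- this is NOT a valid prefix code. A (0) is a prefix of G (01).


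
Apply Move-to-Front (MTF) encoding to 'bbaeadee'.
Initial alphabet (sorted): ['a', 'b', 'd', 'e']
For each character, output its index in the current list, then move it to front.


MTF encoding:
'b': index 1 in ['a', 'b', 'd', 'e'] -> ['b', 'a', 'd', 'e']
'b': index 0 in ['b', 'a', 'd', 'e'] -> ['b', 'a', 'd', 'e']
'a': index 1 in ['b', 'a', 'd', 'e'] -> ['a', 'b', 'd', 'e']
'e': index 3 in ['a', 'b', 'd', 'e'] -> ['e', 'a', 'b', 'd']
'a': index 1 in ['e', 'a', 'b', 'd'] -> ['a', 'e', 'b', 'd']
'd': index 3 in ['a', 'e', 'b', 'd'] -> ['d', 'a', 'e', 'b']
'e': index 2 in ['d', 'a', 'e', 'b'] -> ['e', 'd', 'a', 'b']
'e': index 0 in ['e', 'd', 'a', 'b'] -> ['e', 'd', 'a', 'b']


Output: [1, 0, 1, 3, 1, 3, 2, 0]


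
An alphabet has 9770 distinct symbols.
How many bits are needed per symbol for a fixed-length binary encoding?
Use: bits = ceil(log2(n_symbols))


log2(9770) = 13.2541
Bracket: 2^13 = 8192 < 9770 <= 2^14 = 16384
So ceil(log2(9770)) = 14

bits = ceil(log2(9770)) = ceil(13.2541) = 14 bits


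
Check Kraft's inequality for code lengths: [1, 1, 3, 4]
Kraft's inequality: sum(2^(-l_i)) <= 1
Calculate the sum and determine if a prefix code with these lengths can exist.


Sum = 2^(-1) + 2^(-1) + 2^(-3) + 2^(-4)
    = 0.5 + 0.5 + 0.125 + 0.0625
    = 19/16 = 1.1875
Since 1.1875 > 1, Kraft's inequality is NOT satisfied.
A prefix code with these lengths CANNOT exist.

Kraft sum = 1.1875. Not satisfied.


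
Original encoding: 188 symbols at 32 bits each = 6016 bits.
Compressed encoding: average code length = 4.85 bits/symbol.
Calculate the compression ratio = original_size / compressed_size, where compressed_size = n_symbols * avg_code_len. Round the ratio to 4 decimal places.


original_size = n_symbols * orig_bits = 188 * 32 = 6016 bits
compressed_size = n_symbols * avg_code_len = 188 * 4.85 = 911.8 bits
ratio = original_size / compressed_size = 6016 / 911.8 = 6.5979

Compression ratio = 6.5979


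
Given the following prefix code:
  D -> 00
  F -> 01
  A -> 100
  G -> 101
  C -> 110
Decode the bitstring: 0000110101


Decoding step by step:
Bits 00 -> D
Bits 00 -> D
Bits 110 -> C
Bits 101 -> G


Decoded message: DDCG


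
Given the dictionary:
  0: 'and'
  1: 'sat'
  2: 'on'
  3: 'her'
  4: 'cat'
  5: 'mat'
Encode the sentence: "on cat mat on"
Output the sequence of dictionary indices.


Look up each word in the dictionary:
  'on' -> 2
  'cat' -> 4
  'mat' -> 5
  'on' -> 2

Encoded: [2, 4, 5, 2]


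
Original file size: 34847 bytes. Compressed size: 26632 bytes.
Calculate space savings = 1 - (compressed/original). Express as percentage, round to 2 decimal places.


ratio = compressed/original = 26632/34847 = 0.764255
savings = 1 - ratio = 1 - 0.764255 = 0.235745
as a percentage: 0.235745 * 100 = 23.57%

Space savings = 1 - 26632/34847 = 23.57%


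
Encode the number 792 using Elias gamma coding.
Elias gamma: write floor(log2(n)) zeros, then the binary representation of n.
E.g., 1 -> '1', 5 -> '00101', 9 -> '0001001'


num_bits = floor(log2(792)) + 1 = 10
leading_zeros = num_bits - 1 = 9
binary(792) = 1100011000

Elias gamma(792) = '000000000' + '1100011000' = 0000000001100011000 (19 bits)


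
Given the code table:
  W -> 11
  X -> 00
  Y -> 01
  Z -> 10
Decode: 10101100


Decoding:
10 -> Z
10 -> Z
11 -> W
00 -> X


Result: ZZWX


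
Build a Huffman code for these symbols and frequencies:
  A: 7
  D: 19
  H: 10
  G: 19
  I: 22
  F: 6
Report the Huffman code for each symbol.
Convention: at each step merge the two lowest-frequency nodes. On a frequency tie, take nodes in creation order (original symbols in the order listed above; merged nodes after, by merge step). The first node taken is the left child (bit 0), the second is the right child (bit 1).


Huffman tree construction:
Step 1: Merge F(6) + A(7) = 13
Step 2: Merge H(10) + (F+A)(13) = 23
Step 3: Merge D(19) + G(19) = 38
Step 4: Merge I(22) + (H+(F+A))(23) = 45
Step 5: Merge (D+G)(38) + (I+(H+(F+A)))(45) = 83
Read each symbol's code off the tree from the root (left child = 0, right child = 1).

Codes:
  A: 1111 (length 4)
  D: 00 (length 2)
  H: 110 (length 3)
  G: 01 (length 2)
  I: 10 (length 2)
  F: 1110 (length 4)
Average code length: 202/83 = 2.4337 bits/symbol


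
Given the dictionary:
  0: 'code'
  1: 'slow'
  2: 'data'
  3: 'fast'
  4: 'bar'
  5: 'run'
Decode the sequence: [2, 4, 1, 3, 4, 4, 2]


Look up each index in the dictionary:
  2 -> 'data'
  4 -> 'bar'
  1 -> 'slow'
  3 -> 'fast'
  4 -> 'bar'
  4 -> 'bar'
  2 -> 'data'

Decoded: "data bar slow fast bar bar data"


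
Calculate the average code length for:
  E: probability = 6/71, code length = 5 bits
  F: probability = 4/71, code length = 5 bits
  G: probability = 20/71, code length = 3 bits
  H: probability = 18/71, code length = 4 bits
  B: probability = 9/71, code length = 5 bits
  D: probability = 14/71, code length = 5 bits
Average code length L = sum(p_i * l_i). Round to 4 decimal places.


Weighted contributions p_i * l_i:
  E: (6/71) * 5 = 30/71
  F: (4/71) * 5 = 20/71
  G: (20/71) * 3 = 60/71
  H: (18/71) * 4 = 72/71
  B: (9/71) * 5 = 45/71
  D: (14/71) * 5 = 70/71
Sum = (30 + 20 + 60 + 72 + 45 + 70)/71 = 297/71

L = 297/71 = 4.1831 bits/symbol


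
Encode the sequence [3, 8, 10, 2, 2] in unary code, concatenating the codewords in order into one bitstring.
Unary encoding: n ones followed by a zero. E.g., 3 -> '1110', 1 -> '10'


Encode each number as n ones followed by a terminating 0:
  3 -> 1110 (4 bits)
  8 -> 111111110 (9 bits)
  10 -> 11111111110 (11 bits)
  2 -> 110 (3 bits)
  2 -> 110 (3 bits)
Total length = 4 + 9 + 11 + 3 + 3 = 30 bits.

Unary([3, 8, 10, 2, 2]) = 111011111111011111111110110110 (30 bits)


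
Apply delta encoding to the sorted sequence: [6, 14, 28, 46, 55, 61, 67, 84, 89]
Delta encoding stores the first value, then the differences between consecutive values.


First value: 6
Deltas:
  14 - 6 = 8
  28 - 14 = 14
  46 - 28 = 18
  55 - 46 = 9
  61 - 55 = 6
  67 - 61 = 6
  84 - 67 = 17
  89 - 84 = 5


Delta encoded: [6, 8, 14, 18, 9, 6, 6, 17, 5]


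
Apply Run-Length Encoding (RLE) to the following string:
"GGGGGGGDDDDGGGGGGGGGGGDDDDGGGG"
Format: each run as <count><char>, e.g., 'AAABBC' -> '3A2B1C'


Scanning runs left to right:
  i=0: run of 'G' x 7 -> '7G'
  i=7: run of 'D' x 4 -> '4D'
  i=11: run of 'G' x 11 -> '11G'
  i=22: run of 'D' x 4 -> '4D'
  i=26: run of 'G' x 4 -> '4G'

RLE = 7G4D11G4D4G


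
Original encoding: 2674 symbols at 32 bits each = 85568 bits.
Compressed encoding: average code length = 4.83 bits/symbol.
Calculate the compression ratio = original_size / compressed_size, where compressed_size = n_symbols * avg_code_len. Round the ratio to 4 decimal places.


original_size = n_symbols * orig_bits = 2674 * 32 = 85568 bits
compressed_size = n_symbols * avg_code_len = 2674 * 4.83 = 12915.42 bits
ratio = original_size / compressed_size = 85568 / 12915.42 = 6.6253

Compression ratio = 6.6253


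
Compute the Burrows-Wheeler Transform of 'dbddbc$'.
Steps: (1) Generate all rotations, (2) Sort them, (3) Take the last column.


Rotations (sorted):
  0: $dbddbc -> last char: c
  1: bc$dbdd -> last char: d
  2: bddbc$d -> last char: d
  3: c$dbddb -> last char: b
  4: dbc$dbd -> last char: d
  5: dbddbc$ -> last char: $
  6: ddbc$db -> last char: b


BWT = cddbd$b


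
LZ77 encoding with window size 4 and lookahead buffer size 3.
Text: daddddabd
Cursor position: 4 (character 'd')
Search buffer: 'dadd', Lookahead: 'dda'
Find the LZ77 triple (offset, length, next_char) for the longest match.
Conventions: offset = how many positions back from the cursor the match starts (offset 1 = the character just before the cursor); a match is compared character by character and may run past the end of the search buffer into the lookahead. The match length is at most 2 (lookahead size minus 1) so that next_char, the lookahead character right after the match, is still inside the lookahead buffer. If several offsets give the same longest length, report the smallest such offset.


Try each offset into the search buffer:
  offset=1 (pos 3, char 'd'): match length 2
  offset=2 (pos 2, char 'd'): match length 2
  offset=3 (pos 1, char 'a'): match length 0
  offset=4 (pos 0, char 'd'): match length 1
Longest match has length 2, found at offsets 1, 2; take the smallest, offset 1.
next_char = character at position 4 + 2 = 6 -> 'a'

Best match: offset=1, length=2 (matching 'dd' starting at position 3)
LZ77 triple: (1, 2, 'a')


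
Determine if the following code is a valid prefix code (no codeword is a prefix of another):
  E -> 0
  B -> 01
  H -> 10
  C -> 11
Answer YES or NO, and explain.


Checking each pair (does one codeword prefix another?):
  E='0' vs B='01': prefix -- VIOLATION

NO -- this is NOT a valid prefix code. E (0) is a prefix of B (01).


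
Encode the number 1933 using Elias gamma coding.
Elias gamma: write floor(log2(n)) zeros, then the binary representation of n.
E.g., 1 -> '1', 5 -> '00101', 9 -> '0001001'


num_bits = floor(log2(1933)) + 1 = 11
leading_zeros = num_bits - 1 = 10
binary(1933) = 11110001101

Elias gamma(1933) = '0000000000' + '11110001101' = 000000000011110001101 (21 bits)


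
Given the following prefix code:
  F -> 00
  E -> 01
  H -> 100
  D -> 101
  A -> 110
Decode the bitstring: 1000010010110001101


Decoding step by step:
Bits 100 -> H
Bits 00 -> F
Bits 100 -> H
Bits 101 -> D
Bits 100 -> H
Bits 01 -> E
Bits 101 -> D


Decoded message: HFHDHED


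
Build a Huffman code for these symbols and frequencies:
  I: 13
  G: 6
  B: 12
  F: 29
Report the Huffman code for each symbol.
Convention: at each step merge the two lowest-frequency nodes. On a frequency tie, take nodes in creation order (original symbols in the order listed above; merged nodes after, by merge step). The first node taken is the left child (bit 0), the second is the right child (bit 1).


Huffman tree construction:
Step 1: Merge G(6) + B(12) = 18
Step 2: Merge I(13) + (G+B)(18) = 31
Step 3: Merge F(29) + (I+(G+B))(31) = 60
Read each symbol's code off the tree from the root (left child = 0, right child = 1).

Codes:
  I: 10 (length 2)
  G: 110 (length 3)
  B: 111 (length 3)
  F: 0 (length 1)
Average code length: 109/60 = 1.8167 bits/symbol


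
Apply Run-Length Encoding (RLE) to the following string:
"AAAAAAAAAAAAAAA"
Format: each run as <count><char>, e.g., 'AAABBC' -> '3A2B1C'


Scanning runs left to right:
  i=0: run of 'A' x 15 -> '15A'

RLE = 15A


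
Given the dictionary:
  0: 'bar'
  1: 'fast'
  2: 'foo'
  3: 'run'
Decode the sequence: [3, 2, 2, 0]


Look up each index in the dictionary:
  3 -> 'run'
  2 -> 'foo'
  2 -> 'foo'
  0 -> 'bar'

Decoded: "run foo foo bar"


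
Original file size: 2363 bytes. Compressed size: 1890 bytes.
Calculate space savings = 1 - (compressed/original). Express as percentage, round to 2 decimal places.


ratio = compressed/original = 1890/2363 = 0.799831
savings = 1 - ratio = 1 - 0.799831 = 0.200169
as a percentage: 0.200169 * 100 = 20.02%

Space savings = 1 - 1890/2363 = 20.02%


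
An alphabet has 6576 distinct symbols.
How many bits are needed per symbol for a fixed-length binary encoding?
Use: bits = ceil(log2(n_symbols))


log2(6576) = 12.683
Bracket: 2^12 = 4096 < 6576 <= 2^13 = 8192
So ceil(log2(6576)) = 13

bits = ceil(log2(6576)) = ceil(12.683) = 13 bits


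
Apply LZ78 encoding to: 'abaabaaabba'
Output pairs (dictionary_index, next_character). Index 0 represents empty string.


LZ78 encoding steps:
Dictionary: {0: ''}
Step 1: w='' (idx 0), next='a' -> output (0, 'a'), add 'a' as idx 1
Step 2: w='' (idx 0), next='b' -> output (0, 'b'), add 'b' as idx 2
Step 3: w='a' (idx 1), next='a' -> output (1, 'a'), add 'aa' as idx 3
Step 4: w='b' (idx 2), next='a' -> output (2, 'a'), add 'ba' as idx 4
Step 5: w='aa' (idx 3), next='b' -> output (3, 'b'), add 'aab' as idx 5
Step 6: w='ba' (idx 4), end of input -> output (4, '')


Encoded: [(0, 'a'), (0, 'b'), (1, 'a'), (2, 'a'), (3, 'b'), (4, '')]


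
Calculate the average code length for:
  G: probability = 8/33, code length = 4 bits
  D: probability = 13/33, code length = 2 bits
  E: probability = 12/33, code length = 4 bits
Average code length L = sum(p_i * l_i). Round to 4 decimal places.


Weighted contributions p_i * l_i:
  G: (8/33) * 4 = 32/33
  D: (13/33) * 2 = 26/33
  E: (12/33) * 4 = 48/33
Sum = (32 + 26 + 48)/33 = 106/33

L = 106/33 = 3.2121 bits/symbol


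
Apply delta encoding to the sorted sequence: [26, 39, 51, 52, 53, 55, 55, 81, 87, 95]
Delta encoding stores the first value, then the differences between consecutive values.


First value: 26
Deltas:
  39 - 26 = 13
  51 - 39 = 12
  52 - 51 = 1
  53 - 52 = 1
  55 - 53 = 2
  55 - 55 = 0
  81 - 55 = 26
  87 - 81 = 6
  95 - 87 = 8


Delta encoded: [26, 13, 12, 1, 1, 2, 0, 26, 6, 8]


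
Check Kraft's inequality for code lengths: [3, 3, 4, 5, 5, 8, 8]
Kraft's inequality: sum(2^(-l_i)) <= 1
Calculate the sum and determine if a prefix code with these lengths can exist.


Sum = 2^(-3) + 2^(-3) + 2^(-4) + 2^(-5) + 2^(-5) + 2^(-8) + 2^(-8)
    = 0.125 + 0.125 + 0.0625 + 0.03125 + 0.03125 + 0.00390625 + 0.00390625
    = 98/256 = 0.3828125
Since 0.3828125 <= 1, Kraft's inequality IS satisfied.
A prefix code with these lengths CAN exist.

Kraft sum = 0.3828125. Satisfied.


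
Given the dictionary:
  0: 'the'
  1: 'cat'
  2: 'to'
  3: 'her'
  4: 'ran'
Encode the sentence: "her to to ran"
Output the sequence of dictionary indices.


Look up each word in the dictionary:
  'her' -> 3
  'to' -> 2
  'to' -> 2
  'ran' -> 4

Encoded: [3, 2, 2, 4]


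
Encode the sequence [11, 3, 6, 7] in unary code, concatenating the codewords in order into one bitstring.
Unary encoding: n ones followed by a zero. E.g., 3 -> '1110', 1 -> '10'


Encode each number as n ones followed by a terminating 0:
  11 -> 111111111110 (12 bits)
  3 -> 1110 (4 bits)
  6 -> 1111110 (7 bits)
  7 -> 11111110 (8 bits)
Total length = 12 + 4 + 7 + 8 = 31 bits.

Unary([11, 3, 6, 7]) = 1111111111101110111111011111110 (31 bits)


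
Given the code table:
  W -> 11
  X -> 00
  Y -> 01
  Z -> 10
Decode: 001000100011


Decoding:
00 -> X
10 -> Z
00 -> X
10 -> Z
00 -> X
11 -> W


Result: XZXZXW


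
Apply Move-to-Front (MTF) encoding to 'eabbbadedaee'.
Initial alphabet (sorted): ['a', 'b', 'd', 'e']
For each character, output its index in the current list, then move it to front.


MTF encoding:
'e': index 3 in ['a', 'b', 'd', 'e'] -> ['e', 'a', 'b', 'd']
'a': index 1 in ['e', 'a', 'b', 'd'] -> ['a', 'e', 'b', 'd']
'b': index 2 in ['a', 'e', 'b', 'd'] -> ['b', 'a', 'e', 'd']
'b': index 0 in ['b', 'a', 'e', 'd'] -> ['b', 'a', 'e', 'd']
'b': index 0 in ['b', 'a', 'e', 'd'] -> ['b', 'a', 'e', 'd']
'a': index 1 in ['b', 'a', 'e', 'd'] -> ['a', 'b', 'e', 'd']
'd': index 3 in ['a', 'b', 'e', 'd'] -> ['d', 'a', 'b', 'e']
'e': index 3 in ['d', 'a', 'b', 'e'] -> ['e', 'd', 'a', 'b']
'd': index 1 in ['e', 'd', 'a', 'b'] -> ['d', 'e', 'a', 'b']
'a': index 2 in ['d', 'e', 'a', 'b'] -> ['a', 'd', 'e', 'b']
'e': index 2 in ['a', 'd', 'e', 'b'] -> ['e', 'a', 'd', 'b']
'e': index 0 in ['e', 'a', 'd', 'b'] -> ['e', 'a', 'd', 'b']


Output: [3, 1, 2, 0, 0, 1, 3, 3, 1, 2, 2, 0]


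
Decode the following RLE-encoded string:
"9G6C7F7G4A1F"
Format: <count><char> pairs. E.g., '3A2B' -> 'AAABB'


Expanding each <count><char> pair:
  9G -> 'GGGGGGGGG'
  6C -> 'CCCCCC'
  7F -> 'FFFFFFF'
  7G -> 'GGGGGGG'
  4A -> 'AAAA'
  1F -> 'F'

Decoded = GGGGGGGGGCCCCCCFFFFFFFGGGGGGGAAAAF


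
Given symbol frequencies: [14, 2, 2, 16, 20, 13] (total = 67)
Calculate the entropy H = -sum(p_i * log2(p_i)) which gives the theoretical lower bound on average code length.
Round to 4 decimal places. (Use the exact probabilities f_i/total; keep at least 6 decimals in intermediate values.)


Per-symbol terms -p_i * log2(p_i) with p_i = f_i/67:
  p = 14/67 = 0.208955: log2(p) = -2.258734, -p*log2(p) = 0.471974
  p = 2/67 = 0.029851: log2(p) = -5.066089, -p*log2(p) = 0.151227
  p = 2/67 = 0.029851: log2(p) = -5.066089, -p*log2(p) = 0.151227
  p = 16/67 = 0.238806: log2(p) = -2.066089, -p*log2(p) = 0.493394
  p = 20/67 = 0.298507: log2(p) = -1.744161, -p*log2(p) = 0.520645
  p = 13/67 = 0.194030: log2(p) = -2.365649, -p*log2(p) = 0.459007
H = 0.471974 + 0.151227 + 0.151227 + 0.493394 + 0.520645 + 0.459007 = 2.247474

H = 2.2475 bits/symbol


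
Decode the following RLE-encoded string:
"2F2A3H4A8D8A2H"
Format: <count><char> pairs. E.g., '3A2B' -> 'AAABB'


Expanding each <count><char> pair:
  2F -> 'FF'
  2A -> 'AA'
  3H -> 'HHH'
  4A -> 'AAAA'
  8D -> 'DDDDDDDD'
  8A -> 'AAAAAAAA'
  2H -> 'HH'

Decoded = FFAAHHHAAAADDDDDDDDAAAAAAAAHH


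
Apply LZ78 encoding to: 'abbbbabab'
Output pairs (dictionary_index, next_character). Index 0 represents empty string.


LZ78 encoding steps:
Dictionary: {0: ''}
Step 1: w='' (idx 0), next='a' -> output (0, 'a'), add 'a' as idx 1
Step 2: w='' (idx 0), next='b' -> output (0, 'b'), add 'b' as idx 2
Step 3: w='b' (idx 2), next='b' -> output (2, 'b'), add 'bb' as idx 3
Step 4: w='b' (idx 2), next='a' -> output (2, 'a'), add 'ba' as idx 4
Step 5: w='ba' (idx 4), next='b' -> output (4, 'b'), add 'bab' as idx 5


Encoded: [(0, 'a'), (0, 'b'), (2, 'b'), (2, 'a'), (4, 'b')]


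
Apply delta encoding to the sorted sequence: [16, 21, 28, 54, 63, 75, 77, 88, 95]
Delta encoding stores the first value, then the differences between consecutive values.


First value: 16
Deltas:
  21 - 16 = 5
  28 - 21 = 7
  54 - 28 = 26
  63 - 54 = 9
  75 - 63 = 12
  77 - 75 = 2
  88 - 77 = 11
  95 - 88 = 7


Delta encoded: [16, 5, 7, 26, 9, 12, 2, 11, 7]


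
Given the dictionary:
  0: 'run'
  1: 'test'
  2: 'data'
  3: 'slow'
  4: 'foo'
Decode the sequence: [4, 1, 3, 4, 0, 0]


Look up each index in the dictionary:
  4 -> 'foo'
  1 -> 'test'
  3 -> 'slow'
  4 -> 'foo'
  0 -> 'run'
  0 -> 'run'

Decoded: "foo test slow foo run run"


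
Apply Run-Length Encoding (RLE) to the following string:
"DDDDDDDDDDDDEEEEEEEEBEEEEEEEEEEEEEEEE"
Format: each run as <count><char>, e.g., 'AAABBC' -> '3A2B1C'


Scanning runs left to right:
  i=0: run of 'D' x 12 -> '12D'
  i=12: run of 'E' x 8 -> '8E'
  i=20: run of 'B' x 1 -> '1B'
  i=21: run of 'E' x 16 -> '16E'

RLE = 12D8E1B16E


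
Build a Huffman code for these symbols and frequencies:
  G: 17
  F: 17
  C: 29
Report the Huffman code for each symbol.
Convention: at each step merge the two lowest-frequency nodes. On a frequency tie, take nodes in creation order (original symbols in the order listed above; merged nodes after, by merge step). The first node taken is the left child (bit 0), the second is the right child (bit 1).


Huffman tree construction:
Step 1: Merge G(17) + F(17) = 34
Step 2: Merge C(29) + (G+F)(34) = 63
Read each symbol's code off the tree from the root (left child = 0, right child = 1).

Codes:
  G: 10 (length 2)
  F: 11 (length 2)
  C: 0 (length 1)
Average code length: 97/63 = 1.5397 bits/symbol


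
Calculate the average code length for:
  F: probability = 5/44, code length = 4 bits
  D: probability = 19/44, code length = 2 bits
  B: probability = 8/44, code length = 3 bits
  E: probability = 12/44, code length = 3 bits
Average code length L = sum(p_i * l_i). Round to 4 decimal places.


Weighted contributions p_i * l_i:
  F: (5/44) * 4 = 20/44
  D: (19/44) * 2 = 38/44
  B: (8/44) * 3 = 24/44
  E: (12/44) * 3 = 36/44
Sum = (20 + 38 + 24 + 36)/44 = 118/44

L = 118/44 = 2.6818 bits/symbol


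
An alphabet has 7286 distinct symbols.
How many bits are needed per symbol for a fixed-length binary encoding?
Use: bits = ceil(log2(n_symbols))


log2(7286) = 12.8309
Bracket: 2^12 = 4096 < 7286 <= 2^13 = 8192
So ceil(log2(7286)) = 13

bits = ceil(log2(7286)) = ceil(12.8309) = 13 bits


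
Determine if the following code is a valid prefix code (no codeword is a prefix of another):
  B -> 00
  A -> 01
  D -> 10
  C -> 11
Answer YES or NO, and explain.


Checking each pair (does one codeword prefix another?):
  B='00' vs A='01': no prefix
  B='00' vs D='10': no prefix
  B='00' vs C='11': no prefix
  A='01' vs B='00': no prefix
  A='01' vs D='10': no prefix
  A='01' vs C='11': no prefix
  D='10' vs B='00': no prefix
  D='10' vs A='01': no prefix
  D='10' vs C='11': no prefix
  C='11' vs B='00': no prefix
  C='11' vs A='01': no prefix
  C='11' vs D='10': no prefix
No violation found over all pairs.

YES -- this is a valid prefix code. No codeword is a prefix of any other codeword.


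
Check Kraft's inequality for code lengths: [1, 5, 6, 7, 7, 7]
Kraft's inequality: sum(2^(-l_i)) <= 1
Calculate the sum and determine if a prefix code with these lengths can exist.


Sum = 2^(-1) + 2^(-5) + 2^(-6) + 2^(-7) + 2^(-7) + 2^(-7)
    = 0.5 + 0.03125 + 0.015625 + 0.0078125 + 0.0078125 + 0.0078125
    = 73/128 = 0.5703125
Since 0.5703125 <= 1, Kraft's inequality IS satisfied.
A prefix code with these lengths CAN exist.

Kraft sum = 0.5703125. Satisfied.


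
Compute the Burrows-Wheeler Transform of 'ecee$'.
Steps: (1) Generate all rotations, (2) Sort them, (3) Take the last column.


Rotations (sorted):
  0: $ecee -> last char: e
  1: cee$e -> last char: e
  2: e$ece -> last char: e
  3: ecee$ -> last char: $
  4: ee$ec -> last char: c


BWT = eee$c


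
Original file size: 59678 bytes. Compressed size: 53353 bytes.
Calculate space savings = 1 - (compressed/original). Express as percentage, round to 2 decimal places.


ratio = compressed/original = 53353/59678 = 0.894015
savings = 1 - ratio = 1 - 0.894015 = 0.105985
as a percentage: 0.105985 * 100 = 10.6%

Space savings = 1 - 53353/59678 = 10.6%


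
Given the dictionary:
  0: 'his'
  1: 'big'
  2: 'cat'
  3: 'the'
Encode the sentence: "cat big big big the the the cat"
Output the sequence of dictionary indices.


Look up each word in the dictionary:
  'cat' -> 2
  'big' -> 1
  'big' -> 1
  'big' -> 1
  'the' -> 3
  'the' -> 3
  'the' -> 3
  'cat' -> 2

Encoded: [2, 1, 1, 1, 3, 3, 3, 2]


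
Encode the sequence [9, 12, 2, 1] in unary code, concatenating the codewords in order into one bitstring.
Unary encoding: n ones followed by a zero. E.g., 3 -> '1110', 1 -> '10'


Encode each number as n ones followed by a terminating 0:
  9 -> 1111111110 (10 bits)
  12 -> 1111111111110 (13 bits)
  2 -> 110 (3 bits)
  1 -> 10 (2 bits)
Total length = 10 + 13 + 3 + 2 = 28 bits.

Unary([9, 12, 2, 1]) = 1111111110111111111111011010 (28 bits)


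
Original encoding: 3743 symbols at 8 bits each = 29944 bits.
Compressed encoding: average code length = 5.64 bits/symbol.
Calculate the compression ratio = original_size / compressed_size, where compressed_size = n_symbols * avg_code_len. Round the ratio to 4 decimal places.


original_size = n_symbols * orig_bits = 3743 * 8 = 29944 bits
compressed_size = n_symbols * avg_code_len = 3743 * 5.64 = 21110.52 bits
ratio = original_size / compressed_size = 29944 / 21110.52 = 1.4184

Compression ratio = 1.4184


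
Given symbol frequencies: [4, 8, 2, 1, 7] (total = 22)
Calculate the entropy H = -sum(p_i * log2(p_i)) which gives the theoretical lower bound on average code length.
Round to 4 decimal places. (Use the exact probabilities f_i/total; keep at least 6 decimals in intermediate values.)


Per-symbol terms -p_i * log2(p_i) with p_i = f_i/22:
  p = 4/22 = 0.181818: log2(p) = -2.459432, -p*log2(p) = 0.447169
  p = 8/22 = 0.363636: log2(p) = -1.459432, -p*log2(p) = 0.530702
  p = 2/22 = 0.090909: log2(p) = -3.459432, -p*log2(p) = 0.314494
  p = 1/22 = 0.045455: log2(p) = -4.459432, -p*log2(p) = 0.202701
  p = 7/22 = 0.318182: log2(p) = -1.652077, -p*log2(p) = 0.525661
H = 0.447169 + 0.530702 + 0.314494 + 0.202701 + 0.525661 = 2.020727

H = 2.0207 bits/symbol


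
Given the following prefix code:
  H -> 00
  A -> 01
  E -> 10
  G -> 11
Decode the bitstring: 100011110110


Decoding step by step:
Bits 10 -> E
Bits 00 -> H
Bits 11 -> G
Bits 11 -> G
Bits 01 -> A
Bits 10 -> E


Decoded message: EHGGAE


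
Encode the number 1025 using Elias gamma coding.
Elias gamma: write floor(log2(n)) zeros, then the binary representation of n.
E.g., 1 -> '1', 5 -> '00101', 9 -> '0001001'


num_bits = floor(log2(1025)) + 1 = 11
leading_zeros = num_bits - 1 = 10
binary(1025) = 10000000001

Elias gamma(1025) = '0000000000' + '10000000001' = 000000000010000000001 (21 bits)


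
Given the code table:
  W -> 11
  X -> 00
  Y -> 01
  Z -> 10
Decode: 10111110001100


Decoding:
10 -> Z
11 -> W
11 -> W
10 -> Z
00 -> X
11 -> W
00 -> X


Result: ZWWZXWX


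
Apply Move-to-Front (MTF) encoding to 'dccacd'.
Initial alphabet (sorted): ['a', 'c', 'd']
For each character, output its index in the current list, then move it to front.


MTF encoding:
'd': index 2 in ['a', 'c', 'd'] -> ['d', 'a', 'c']
'c': index 2 in ['d', 'a', 'c'] -> ['c', 'd', 'a']
'c': index 0 in ['c', 'd', 'a'] -> ['c', 'd', 'a']
'a': index 2 in ['c', 'd', 'a'] -> ['a', 'c', 'd']
'c': index 1 in ['a', 'c', 'd'] -> ['c', 'a', 'd']
'd': index 2 in ['c', 'a', 'd'] -> ['d', 'c', 'a']


Output: [2, 2, 0, 2, 1, 2]


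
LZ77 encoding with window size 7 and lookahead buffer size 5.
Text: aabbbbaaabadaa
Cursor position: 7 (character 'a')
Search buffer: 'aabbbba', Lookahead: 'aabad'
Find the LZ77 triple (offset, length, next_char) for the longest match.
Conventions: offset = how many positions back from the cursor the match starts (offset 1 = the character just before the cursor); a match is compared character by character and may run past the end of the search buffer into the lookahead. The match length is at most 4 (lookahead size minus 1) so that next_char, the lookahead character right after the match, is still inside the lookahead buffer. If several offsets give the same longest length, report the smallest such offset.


Try each offset into the search buffer:
  offset=1 (pos 6, char 'a'): match length 2
  offset=2 (pos 5, char 'b'): match length 0
  offset=3 (pos 4, char 'b'): match length 0
  offset=4 (pos 3, char 'b'): match length 0
  offset=5 (pos 2, char 'b'): match length 0
  offset=6 (pos 1, char 'a'): match length 1
  offset=7 (pos 0, char 'a'): match length 3
Longest match has length 3 at offset 7.
next_char = character at position 7 + 3 = 10 -> 'a'

Best match: offset=7, length=3 (matching 'aab' starting at position 0)
LZ77 triple: (7, 3, 'a')


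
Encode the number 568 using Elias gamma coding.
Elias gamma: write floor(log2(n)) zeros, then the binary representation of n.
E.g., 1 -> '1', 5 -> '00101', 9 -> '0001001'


num_bits = floor(log2(568)) + 1 = 10
leading_zeros = num_bits - 1 = 9
binary(568) = 1000111000

Elias gamma(568) = '000000000' + '1000111000' = 0000000001000111000 (19 bits)


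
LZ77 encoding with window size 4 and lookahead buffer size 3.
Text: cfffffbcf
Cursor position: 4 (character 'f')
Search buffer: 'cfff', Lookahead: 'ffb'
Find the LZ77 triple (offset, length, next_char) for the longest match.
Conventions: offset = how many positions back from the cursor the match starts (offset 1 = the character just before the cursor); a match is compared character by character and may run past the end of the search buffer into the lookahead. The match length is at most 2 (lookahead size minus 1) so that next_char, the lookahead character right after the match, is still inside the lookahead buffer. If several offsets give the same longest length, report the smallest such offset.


Try each offset into the search buffer:
  offset=1 (pos 3, char 'f'): match length 2
  offset=2 (pos 2, char 'f'): match length 2
  offset=3 (pos 1, char 'f'): match length 2
  offset=4 (pos 0, char 'c'): match length 0
Longest match has length 2, found at offsets 1, 2, 3; take the smallest, offset 1.
next_char = character at position 4 + 2 = 6 -> 'b'

Best match: offset=1, length=2 (matching 'ff' starting at position 3)
LZ77 triple: (1, 2, 'b')


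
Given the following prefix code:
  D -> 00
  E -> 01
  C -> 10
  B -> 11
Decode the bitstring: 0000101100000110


Decoding step by step:
Bits 00 -> D
Bits 00 -> D
Bits 10 -> C
Bits 11 -> B
Bits 00 -> D
Bits 00 -> D
Bits 01 -> E
Bits 10 -> C


Decoded message: DDCBDDEC


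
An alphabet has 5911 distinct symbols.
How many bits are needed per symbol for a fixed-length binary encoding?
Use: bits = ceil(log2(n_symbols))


log2(5911) = 12.5292
Bracket: 2^12 = 4096 < 5911 <= 2^13 = 8192
So ceil(log2(5911)) = 13

bits = ceil(log2(5911)) = ceil(12.5292) = 13 bits


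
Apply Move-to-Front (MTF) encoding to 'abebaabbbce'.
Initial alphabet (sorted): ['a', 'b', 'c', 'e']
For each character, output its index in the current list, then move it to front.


MTF encoding:
'a': index 0 in ['a', 'b', 'c', 'e'] -> ['a', 'b', 'c', 'e']
'b': index 1 in ['a', 'b', 'c', 'e'] -> ['b', 'a', 'c', 'e']
'e': index 3 in ['b', 'a', 'c', 'e'] -> ['e', 'b', 'a', 'c']
'b': index 1 in ['e', 'b', 'a', 'c'] -> ['b', 'e', 'a', 'c']
'a': index 2 in ['b', 'e', 'a', 'c'] -> ['a', 'b', 'e', 'c']
'a': index 0 in ['a', 'b', 'e', 'c'] -> ['a', 'b', 'e', 'c']
'b': index 1 in ['a', 'b', 'e', 'c'] -> ['b', 'a', 'e', 'c']
'b': index 0 in ['b', 'a', 'e', 'c'] -> ['b', 'a', 'e', 'c']
'b': index 0 in ['b', 'a', 'e', 'c'] -> ['b', 'a', 'e', 'c']
'c': index 3 in ['b', 'a', 'e', 'c'] -> ['c', 'b', 'a', 'e']
'e': index 3 in ['c', 'b', 'a', 'e'] -> ['e', 'c', 'b', 'a']


Output: [0, 1, 3, 1, 2, 0, 1, 0, 0, 3, 3]


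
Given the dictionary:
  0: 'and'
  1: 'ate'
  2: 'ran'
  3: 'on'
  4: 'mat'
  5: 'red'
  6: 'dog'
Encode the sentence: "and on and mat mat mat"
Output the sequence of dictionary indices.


Look up each word in the dictionary:
  'and' -> 0
  'on' -> 3
  'and' -> 0
  'mat' -> 4
  'mat' -> 4
  'mat' -> 4

Encoded: [0, 3, 0, 4, 4, 4]


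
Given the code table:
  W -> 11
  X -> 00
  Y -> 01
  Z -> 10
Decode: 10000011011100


Decoding:
10 -> Z
00 -> X
00 -> X
11 -> W
01 -> Y
11 -> W
00 -> X


Result: ZXXWYWX


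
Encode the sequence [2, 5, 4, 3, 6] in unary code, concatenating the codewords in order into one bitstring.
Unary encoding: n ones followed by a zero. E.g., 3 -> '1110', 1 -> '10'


Encode each number as n ones followed by a terminating 0:
  2 -> 110 (3 bits)
  5 -> 111110 (6 bits)
  4 -> 11110 (5 bits)
  3 -> 1110 (4 bits)
  6 -> 1111110 (7 bits)
Total length = 3 + 6 + 5 + 4 + 7 = 25 bits.

Unary([2, 5, 4, 3, 6]) = 1101111101111011101111110 (25 bits)


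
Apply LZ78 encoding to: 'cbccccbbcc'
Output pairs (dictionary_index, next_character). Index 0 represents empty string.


LZ78 encoding steps:
Dictionary: {0: ''}
Step 1: w='' (idx 0), next='c' -> output (0, 'c'), add 'c' as idx 1
Step 2: w='' (idx 0), next='b' -> output (0, 'b'), add 'b' as idx 2
Step 3: w='c' (idx 1), next='c' -> output (1, 'c'), add 'cc' as idx 3
Step 4: w='cc' (idx 3), next='b' -> output (3, 'b'), add 'ccb' as idx 4
Step 5: w='b' (idx 2), next='c' -> output (2, 'c'), add 'bc' as idx 5
Step 6: w='c' (idx 1), end of input -> output (1, '')


Encoded: [(0, 'c'), (0, 'b'), (1, 'c'), (3, 'b'), (2, 'c'), (1, '')]
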